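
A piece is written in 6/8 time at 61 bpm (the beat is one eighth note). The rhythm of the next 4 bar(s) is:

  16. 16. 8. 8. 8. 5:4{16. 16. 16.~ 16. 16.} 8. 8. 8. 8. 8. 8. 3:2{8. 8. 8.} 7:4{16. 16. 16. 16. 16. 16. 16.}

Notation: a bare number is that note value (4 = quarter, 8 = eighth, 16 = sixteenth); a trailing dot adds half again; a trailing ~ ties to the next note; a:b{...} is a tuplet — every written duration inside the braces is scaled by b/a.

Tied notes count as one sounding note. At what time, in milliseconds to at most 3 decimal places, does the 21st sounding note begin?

note 21 onset = 153/7b = 21498.829ms

1. 0.0ms @ 0 + 737.705ms (3/4)
2. 737.705ms @ 3/4 + 737.705ms (3/4)
3. 1475.41ms @ 3/2 + 1475.41ms (3/2)
4. 2950.82ms @ 3 + 1475.41ms (3/2)
5. 4426.23ms @ 9/2 + 1475.41ms (3/2)
6. 5901.639ms @ 6 + 590.164ms (3/5)
7. 6491.803ms @ 33/5 + 590.164ms (3/5)
8. 7081.967ms @ 36/5 + 1180.328ms (6/5)
9. 8262.295ms @ 42/5 + 590.164ms (3/5)
10. 8852.459ms @ 9 + 1475.41ms (3/2)
11. 10327.869ms @ 21/2 + 1475.41ms (3/2)
12. 11803.279ms @ 12 + 1475.41ms (3/2)
13. 13278.689ms @ 27/2 + 1475.41ms (3/2)
14. 14754.098ms @ 15 + 1475.41ms (3/2)
15. 16229.508ms @ 33/2 + 1475.41ms (3/2)
16. 17704.918ms @ 18 + 983.607ms (1)
17. 18688.525ms @ 19 + 983.607ms (1)
18. 19672.131ms @ 20 + 983.607ms (1)
19. 20655.738ms @ 21 + 421.546ms (3/7)
20. 21077.283ms @ 150/7 + 421.546ms (3/7)
21. 21498.829ms @ 153/7 + 421.546ms (3/7)
22. 21920.375ms @ 156/7 + 421.546ms (3/7)
23. 22341.92ms @ 159/7 + 421.546ms (3/7)
24. 22763.466ms @ 162/7 + 421.546ms (3/7)
25. 23185.012ms @ 165/7 + 421.546ms (3/7)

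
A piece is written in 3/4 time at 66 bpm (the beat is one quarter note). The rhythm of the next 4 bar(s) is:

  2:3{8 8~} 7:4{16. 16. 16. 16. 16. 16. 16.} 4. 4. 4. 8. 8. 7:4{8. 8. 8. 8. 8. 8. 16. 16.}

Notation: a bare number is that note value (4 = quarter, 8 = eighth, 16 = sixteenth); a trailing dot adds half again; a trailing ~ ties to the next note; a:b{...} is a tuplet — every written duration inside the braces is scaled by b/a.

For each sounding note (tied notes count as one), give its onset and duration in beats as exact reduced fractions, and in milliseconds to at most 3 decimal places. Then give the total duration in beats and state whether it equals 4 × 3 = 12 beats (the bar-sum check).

1) 0.0ms=0b +681.818ms=3/4b
2) 681.818ms=3/4b +876.623ms=27/28b
3) 1558.442ms=12/7b +194.805ms=3/14b
4) 1753.247ms=27/14b +194.805ms=3/14b
5) 1948.052ms=15/7b +194.805ms=3/14b
6) 2142.857ms=33/14b +194.805ms=3/14b
7) 2337.662ms=18/7b +194.805ms=3/14b
8) 2532.468ms=39/14b +194.805ms=3/14b
9) 2727.273ms=3b +1363.636ms=3/2b
10) 4090.909ms=9/2b +1363.636ms=3/2b
11) 5454.545ms=6b +1363.636ms=3/2b
12) 6818.182ms=15/2b +681.818ms=3/4b
13) 7500.0ms=33/4b +681.818ms=3/4b
14) 8181.818ms=9b +389.61ms=3/7b
15) 8571.429ms=66/7b +389.61ms=3/7b
16) 8961.039ms=69/7b +389.61ms=3/7b
17) 9350.649ms=72/7b +389.61ms=3/7b
18) 9740.26ms=75/7b +389.61ms=3/7b
19) 10129.87ms=78/7b +389.61ms=3/7b
20) 10519.481ms=81/7b +194.805ms=3/14b
21) 10714.286ms=165/14b +194.805ms=3/14b
Σ=12b of 12 (66bpm 3/4) — PASS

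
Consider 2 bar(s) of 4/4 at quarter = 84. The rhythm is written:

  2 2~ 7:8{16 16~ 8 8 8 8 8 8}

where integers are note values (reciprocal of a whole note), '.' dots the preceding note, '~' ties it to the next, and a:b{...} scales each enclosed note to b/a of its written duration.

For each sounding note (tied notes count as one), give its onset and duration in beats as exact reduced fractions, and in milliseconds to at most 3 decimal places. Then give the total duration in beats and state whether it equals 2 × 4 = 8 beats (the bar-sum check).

1) 0.0ms=0b +1428.571ms=2b
2) 1428.571ms=2b +1632.653ms=16/7b
3) 3061.224ms=30/7b +612.245ms=6/7b
4) 3673.469ms=36/7b +408.163ms=4/7b
5) 4081.633ms=40/7b +408.163ms=4/7b
6) 4489.796ms=44/7b +408.163ms=4/7b
7) 4897.959ms=48/7b +408.163ms=4/7b
8) 5306.122ms=52/7b +408.163ms=4/7b
Σ=8b of 8 (84bpm 4/4) — PASS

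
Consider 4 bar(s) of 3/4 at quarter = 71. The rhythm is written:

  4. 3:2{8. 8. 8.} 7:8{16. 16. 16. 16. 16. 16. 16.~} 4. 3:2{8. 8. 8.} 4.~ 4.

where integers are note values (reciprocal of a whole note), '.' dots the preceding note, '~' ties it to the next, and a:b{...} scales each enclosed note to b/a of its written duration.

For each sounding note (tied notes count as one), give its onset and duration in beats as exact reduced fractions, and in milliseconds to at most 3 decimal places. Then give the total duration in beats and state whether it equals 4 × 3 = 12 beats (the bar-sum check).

1) 0.0ms=0b +1267.606ms=3/2b
2) 1267.606ms=3/2b +422.535ms=1/2b
3) 1690.141ms=2b +422.535ms=1/2b
4) 2112.676ms=5/2b +422.535ms=1/2b
5) 2535.211ms=3b +362.173ms=3/7b
6) 2897.384ms=24/7b +362.173ms=3/7b
7) 3259.557ms=27/7b +362.173ms=3/7b
8) 3621.73ms=30/7b +362.173ms=3/7b
9) 3983.903ms=33/7b +362.173ms=3/7b
10) 4346.076ms=36/7b +362.173ms=3/7b
11) 4708.249ms=39/7b +1629.779ms=27/14b
12) 6338.028ms=15/2b +422.535ms=1/2b
13) 6760.563ms=8b +422.535ms=1/2b
14) 7183.099ms=17/2b +422.535ms=1/2b
15) 7605.634ms=9b +2535.211ms=3b
Σ=12b of 12 (71bpm 3/4) — PASS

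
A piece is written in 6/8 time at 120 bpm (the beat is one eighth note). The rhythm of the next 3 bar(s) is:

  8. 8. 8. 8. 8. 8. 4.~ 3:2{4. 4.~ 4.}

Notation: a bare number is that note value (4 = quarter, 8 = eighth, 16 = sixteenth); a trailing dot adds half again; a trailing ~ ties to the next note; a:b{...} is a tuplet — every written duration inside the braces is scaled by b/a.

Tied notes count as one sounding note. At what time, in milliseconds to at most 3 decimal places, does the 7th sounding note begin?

note 7 onset = 9b = 4500.0ms

1. 0.0ms @ 0 + 750.0ms (3/2)
2. 750.0ms @ 3/2 + 750.0ms (3/2)
3. 1500.0ms @ 3 + 750.0ms (3/2)
4. 2250.0ms @ 9/2 + 750.0ms (3/2)
5. 3000.0ms @ 6 + 750.0ms (3/2)
6. 3750.0ms @ 15/2 + 750.0ms (3/2)
7. 4500.0ms @ 9 + 2500.0ms (5)
8. 7000.0ms @ 14 + 2000.0ms (4)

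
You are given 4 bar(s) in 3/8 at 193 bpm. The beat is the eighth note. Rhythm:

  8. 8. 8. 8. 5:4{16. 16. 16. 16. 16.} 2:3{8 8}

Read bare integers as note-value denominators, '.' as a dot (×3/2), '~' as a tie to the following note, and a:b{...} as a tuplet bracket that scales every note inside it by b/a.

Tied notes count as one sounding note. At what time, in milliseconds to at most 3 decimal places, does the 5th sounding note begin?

note 5 onset = 6b = 1865.285ms

1. 0.0ms @ 0 + 466.321ms (3/2)
2. 466.321ms @ 3/2 + 466.321ms (3/2)
3. 932.642ms @ 3 + 466.321ms (3/2)
4. 1398.964ms @ 9/2 + 466.321ms (3/2)
5. 1865.285ms @ 6 + 186.528ms (3/5)
6. 2051.813ms @ 33/5 + 186.528ms (3/5)
7. 2238.342ms @ 36/5 + 186.528ms (3/5)
8. 2424.87ms @ 39/5 + 186.528ms (3/5)
9. 2611.399ms @ 42/5 + 186.528ms (3/5)
10. 2797.927ms @ 9 + 466.321ms (3/2)
11. 3264.249ms @ 21/2 + 466.321ms (3/2)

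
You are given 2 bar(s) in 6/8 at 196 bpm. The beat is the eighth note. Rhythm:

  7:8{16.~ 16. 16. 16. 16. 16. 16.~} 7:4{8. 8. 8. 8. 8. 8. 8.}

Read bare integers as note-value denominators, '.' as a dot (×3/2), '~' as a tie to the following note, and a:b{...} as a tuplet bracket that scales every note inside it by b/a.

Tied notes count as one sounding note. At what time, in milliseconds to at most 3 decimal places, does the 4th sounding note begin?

note 4 onset = 24/7b = 1049.563ms

1. 0.0ms @ 0 + 524.781ms (12/7)
2. 524.781ms @ 12/7 + 262.391ms (6/7)
3. 787.172ms @ 18/7 + 262.391ms (6/7)
4. 1049.563ms @ 24/7 + 262.391ms (6/7)
5. 1311.953ms @ 30/7 + 262.391ms (6/7)
6. 1574.344ms @ 36/7 + 524.781ms (12/7)
7. 2099.125ms @ 48/7 + 262.391ms (6/7)
8. 2361.516ms @ 54/7 + 262.391ms (6/7)
9. 2623.907ms @ 60/7 + 262.391ms (6/7)
10. 2886.297ms @ 66/7 + 262.391ms (6/7)
11. 3148.688ms @ 72/7 + 262.391ms (6/7)
12. 3411.079ms @ 78/7 + 262.391ms (6/7)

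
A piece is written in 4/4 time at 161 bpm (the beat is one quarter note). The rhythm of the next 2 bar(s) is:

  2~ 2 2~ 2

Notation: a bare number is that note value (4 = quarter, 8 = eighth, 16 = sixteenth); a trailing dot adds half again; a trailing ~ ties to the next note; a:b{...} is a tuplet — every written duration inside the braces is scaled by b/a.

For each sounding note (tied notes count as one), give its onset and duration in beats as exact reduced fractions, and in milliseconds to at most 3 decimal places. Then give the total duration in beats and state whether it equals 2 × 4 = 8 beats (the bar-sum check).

1) 0.0ms=0b +1490.683ms=4b
2) 1490.683ms=4b +1490.683ms=4b
Σ=8b of 8 (161bpm 4/4) — PASS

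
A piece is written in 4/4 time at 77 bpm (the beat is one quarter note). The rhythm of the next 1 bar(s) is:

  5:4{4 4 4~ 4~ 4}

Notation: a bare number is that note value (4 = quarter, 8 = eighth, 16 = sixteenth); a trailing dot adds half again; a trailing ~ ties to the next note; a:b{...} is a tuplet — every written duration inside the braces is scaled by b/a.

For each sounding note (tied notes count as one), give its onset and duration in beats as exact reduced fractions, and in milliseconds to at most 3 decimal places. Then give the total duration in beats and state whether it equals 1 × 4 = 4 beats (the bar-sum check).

1) 0.0ms=0b +623.377ms=4/5b
2) 623.377ms=4/5b +623.377ms=4/5b
3) 1246.753ms=8/5b +1870.13ms=12/5b
Σ=4b of 4 (77bpm 4/4) — PASS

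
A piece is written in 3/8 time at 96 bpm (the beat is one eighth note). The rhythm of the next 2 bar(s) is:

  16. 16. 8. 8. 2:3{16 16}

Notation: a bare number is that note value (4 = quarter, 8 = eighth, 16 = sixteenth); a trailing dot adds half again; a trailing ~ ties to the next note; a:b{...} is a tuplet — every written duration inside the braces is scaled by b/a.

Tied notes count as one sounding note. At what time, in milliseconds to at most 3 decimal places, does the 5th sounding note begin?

note 5 onset = 9/2b = 2812.5ms

1. 0.0ms @ 0 + 468.75ms (3/4)
2. 468.75ms @ 3/4 + 468.75ms (3/4)
3. 937.5ms @ 3/2 + 937.5ms (3/2)
4. 1875.0ms @ 3 + 937.5ms (3/2)
5. 2812.5ms @ 9/2 + 468.75ms (3/4)
6. 3281.25ms @ 21/4 + 468.75ms (3/4)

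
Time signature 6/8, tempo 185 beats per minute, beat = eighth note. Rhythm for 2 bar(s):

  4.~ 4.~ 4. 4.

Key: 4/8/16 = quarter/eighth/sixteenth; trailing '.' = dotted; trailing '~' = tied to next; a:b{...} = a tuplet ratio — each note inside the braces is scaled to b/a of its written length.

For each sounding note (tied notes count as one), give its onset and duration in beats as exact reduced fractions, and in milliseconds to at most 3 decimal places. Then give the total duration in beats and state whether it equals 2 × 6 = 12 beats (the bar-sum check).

1) 0.0ms=0b +2918.919ms=9b
2) 2918.919ms=9b +972.973ms=3b
Σ=12b of 12 (185bpm 6/8) — PASS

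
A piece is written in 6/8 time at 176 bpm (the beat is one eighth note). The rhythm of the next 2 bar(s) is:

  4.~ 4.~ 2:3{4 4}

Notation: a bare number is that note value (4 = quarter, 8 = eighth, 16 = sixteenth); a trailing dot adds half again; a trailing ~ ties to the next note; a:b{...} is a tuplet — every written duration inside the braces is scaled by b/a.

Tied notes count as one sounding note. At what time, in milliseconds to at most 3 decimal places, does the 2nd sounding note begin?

1. 0.0ms @ 0 + 3068.182ms (9)
2. 3068.182ms @ 9 + 1022.727ms (3)

note 2 onset = 9b = 3068.182ms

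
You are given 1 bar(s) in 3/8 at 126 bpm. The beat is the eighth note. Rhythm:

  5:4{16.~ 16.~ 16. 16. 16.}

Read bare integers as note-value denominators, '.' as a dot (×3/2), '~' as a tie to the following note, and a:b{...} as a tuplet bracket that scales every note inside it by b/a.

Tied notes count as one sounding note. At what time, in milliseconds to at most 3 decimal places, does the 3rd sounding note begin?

1. 0.0ms @ 0 + 857.143ms (9/5)
2. 857.143ms @ 9/5 + 285.714ms (3/5)
3. 1142.857ms @ 12/5 + 285.714ms (3/5)

note 3 onset = 12/5b = 1142.857ms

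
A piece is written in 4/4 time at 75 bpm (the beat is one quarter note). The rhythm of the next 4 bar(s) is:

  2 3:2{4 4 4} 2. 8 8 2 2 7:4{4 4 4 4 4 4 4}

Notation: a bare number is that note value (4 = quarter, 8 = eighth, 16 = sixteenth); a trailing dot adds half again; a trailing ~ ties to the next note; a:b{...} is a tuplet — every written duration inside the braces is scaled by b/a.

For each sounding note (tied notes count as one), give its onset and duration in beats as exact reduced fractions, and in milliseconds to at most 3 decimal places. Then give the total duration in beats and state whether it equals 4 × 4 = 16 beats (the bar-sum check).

1) 0.0ms=0b +1600.0ms=2b
2) 1600.0ms=2b +533.333ms=2/3b
3) 2133.333ms=8/3b +533.333ms=2/3b
4) 2666.667ms=10/3b +533.333ms=2/3b
5) 3200.0ms=4b +2400.0ms=3b
6) 5600.0ms=7b +400.0ms=1/2b
7) 6000.0ms=15/2b +400.0ms=1/2b
8) 6400.0ms=8b +1600.0ms=2b
9) 8000.0ms=10b +1600.0ms=2b
10) 9600.0ms=12b +457.143ms=4/7b
11) 10057.143ms=88/7b +457.143ms=4/7b
12) 10514.286ms=92/7b +457.143ms=4/7b
13) 10971.429ms=96/7b +457.143ms=4/7b
14) 11428.571ms=100/7b +457.143ms=4/7b
15) 11885.714ms=104/7b +457.143ms=4/7b
16) 12342.857ms=108/7b +457.143ms=4/7b
Σ=16b of 16 (75bpm 4/4) — PASS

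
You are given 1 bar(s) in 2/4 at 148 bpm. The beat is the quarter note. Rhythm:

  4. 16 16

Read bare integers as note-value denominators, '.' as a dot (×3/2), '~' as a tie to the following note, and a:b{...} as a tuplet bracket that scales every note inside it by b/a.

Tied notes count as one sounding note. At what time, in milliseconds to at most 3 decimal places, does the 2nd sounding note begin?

note 2 onset = 3/2b = 608.108ms

1. 0.0ms @ 0 + 608.108ms (3/2)
2. 608.108ms @ 3/2 + 101.351ms (1/4)
3. 709.459ms @ 7/4 + 101.351ms (1/4)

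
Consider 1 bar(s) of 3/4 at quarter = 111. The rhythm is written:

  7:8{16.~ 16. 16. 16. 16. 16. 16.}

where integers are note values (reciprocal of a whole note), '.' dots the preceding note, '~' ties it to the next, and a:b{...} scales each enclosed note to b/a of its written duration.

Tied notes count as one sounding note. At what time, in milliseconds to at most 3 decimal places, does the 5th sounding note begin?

1. 0.0ms @ 0 + 463.32ms (6/7)
2. 463.32ms @ 6/7 + 231.66ms (3/7)
3. 694.981ms @ 9/7 + 231.66ms (3/7)
4. 926.641ms @ 12/7 + 231.66ms (3/7)
5. 1158.301ms @ 15/7 + 231.66ms (3/7)
6. 1389.961ms @ 18/7 + 231.66ms (3/7)

note 5 onset = 15/7b = 1158.301ms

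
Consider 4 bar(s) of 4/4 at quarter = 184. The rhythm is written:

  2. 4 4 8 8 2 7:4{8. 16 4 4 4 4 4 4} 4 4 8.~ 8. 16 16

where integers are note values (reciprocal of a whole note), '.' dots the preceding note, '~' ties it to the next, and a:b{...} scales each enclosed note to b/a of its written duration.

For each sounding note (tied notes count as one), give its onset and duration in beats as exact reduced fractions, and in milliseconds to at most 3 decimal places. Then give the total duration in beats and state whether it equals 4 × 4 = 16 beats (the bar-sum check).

1) 0.0ms=0b +978.261ms=3b
2) 978.261ms=3b +326.087ms=1b
3) 1304.348ms=4b +326.087ms=1b
4) 1630.435ms=5b +163.043ms=1/2b
5) 1793.478ms=11/2b +163.043ms=1/2b
6) 1956.522ms=6b +652.174ms=2b
7) 2608.696ms=8b +139.752ms=3/7b
8) 2748.447ms=59/7b +46.584ms=1/7b
9) 2795.031ms=60/7b +186.335ms=4/7b
10) 2981.366ms=64/7b +186.335ms=4/7b
11) 3167.702ms=68/7b +186.335ms=4/7b
12) 3354.037ms=72/7b +186.335ms=4/7b
13) 3540.373ms=76/7b +186.335ms=4/7b
14) 3726.708ms=80/7b +186.335ms=4/7b
15) 3913.043ms=12b +326.087ms=1b
16) 4239.13ms=13b +326.087ms=1b
17) 4565.217ms=14b +489.13ms=3/2b
18) 5054.348ms=31/2b +81.522ms=1/4b
19) 5135.87ms=63/4b +81.522ms=1/4b
Σ=16b of 16 (184bpm 4/4) — PASS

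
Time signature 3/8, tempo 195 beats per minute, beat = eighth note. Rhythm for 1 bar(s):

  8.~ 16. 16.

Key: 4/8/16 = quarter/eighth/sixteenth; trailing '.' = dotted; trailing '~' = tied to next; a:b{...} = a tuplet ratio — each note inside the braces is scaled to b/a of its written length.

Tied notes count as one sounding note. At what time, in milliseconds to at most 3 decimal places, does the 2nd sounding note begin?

1. 0.0ms @ 0 + 692.308ms (9/4)
2. 692.308ms @ 9/4 + 230.769ms (3/4)

note 2 onset = 9/4b = 692.308ms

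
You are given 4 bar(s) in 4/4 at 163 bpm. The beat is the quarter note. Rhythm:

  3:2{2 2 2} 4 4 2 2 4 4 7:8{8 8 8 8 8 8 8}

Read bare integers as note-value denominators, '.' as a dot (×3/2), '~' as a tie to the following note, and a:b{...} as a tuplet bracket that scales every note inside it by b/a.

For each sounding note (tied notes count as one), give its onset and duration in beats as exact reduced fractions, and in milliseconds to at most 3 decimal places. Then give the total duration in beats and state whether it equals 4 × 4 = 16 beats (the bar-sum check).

1) 0.0ms=0b +490.798ms=4/3b
2) 490.798ms=4/3b +490.798ms=4/3b
3) 981.595ms=8/3b +490.798ms=4/3b
4) 1472.393ms=4b +368.098ms=1b
5) 1840.491ms=5b +368.098ms=1b
6) 2208.589ms=6b +736.196ms=2b
7) 2944.785ms=8b +736.196ms=2b
8) 3680.982ms=10b +368.098ms=1b
9) 4049.08ms=11b +368.098ms=1b
10) 4417.178ms=12b +210.342ms=4/7b
11) 4627.52ms=88/7b +210.342ms=4/7b
12) 4837.862ms=92/7b +210.342ms=4/7b
13) 5048.203ms=96/7b +210.342ms=4/7b
14) 5258.545ms=100/7b +210.342ms=4/7b
15) 5468.887ms=104/7b +210.342ms=4/7b
16) 5679.229ms=108/7b +210.342ms=4/7b
Σ=16b of 16 (163bpm 4/4) — PASS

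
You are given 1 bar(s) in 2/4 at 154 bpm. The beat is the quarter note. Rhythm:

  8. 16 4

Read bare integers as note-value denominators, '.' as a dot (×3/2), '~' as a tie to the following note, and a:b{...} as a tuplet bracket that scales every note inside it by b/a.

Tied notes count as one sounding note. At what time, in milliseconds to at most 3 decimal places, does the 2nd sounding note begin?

1. 0.0ms @ 0 + 292.208ms (3/4)
2. 292.208ms @ 3/4 + 97.403ms (1/4)
3. 389.61ms @ 1 + 389.61ms (1)

note 2 onset = 3/4b = 292.208ms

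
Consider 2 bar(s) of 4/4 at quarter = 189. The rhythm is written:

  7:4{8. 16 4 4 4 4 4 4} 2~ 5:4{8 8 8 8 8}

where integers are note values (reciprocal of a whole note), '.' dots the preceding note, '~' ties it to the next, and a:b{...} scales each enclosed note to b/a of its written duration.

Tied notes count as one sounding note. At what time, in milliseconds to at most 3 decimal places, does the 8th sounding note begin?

1. 0.0ms @ 0 + 136.054ms (3/7)
2. 136.054ms @ 3/7 + 45.351ms (1/7)
3. 181.406ms @ 4/7 + 181.406ms (4/7)
4. 362.812ms @ 8/7 + 181.406ms (4/7)
5. 544.218ms @ 12/7 + 181.406ms (4/7)
6. 725.624ms @ 16/7 + 181.406ms (4/7)
7. 907.029ms @ 20/7 + 181.406ms (4/7)
8. 1088.435ms @ 24/7 + 181.406ms (4/7)
9. 1269.841ms @ 4 + 761.905ms (12/5)
10. 2031.746ms @ 32/5 + 126.984ms (2/5)
11. 2158.73ms @ 34/5 + 126.984ms (2/5)
12. 2285.714ms @ 36/5 + 126.984ms (2/5)
13. 2412.698ms @ 38/5 + 126.984ms (2/5)

note 8 onset = 24/7b = 1088.435ms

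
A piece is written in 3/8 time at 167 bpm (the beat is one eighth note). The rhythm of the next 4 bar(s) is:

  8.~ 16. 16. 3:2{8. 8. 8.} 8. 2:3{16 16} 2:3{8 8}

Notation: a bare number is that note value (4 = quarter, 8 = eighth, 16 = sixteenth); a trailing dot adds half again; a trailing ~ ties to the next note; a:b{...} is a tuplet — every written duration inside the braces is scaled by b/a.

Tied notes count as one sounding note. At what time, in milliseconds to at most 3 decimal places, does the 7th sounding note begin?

note 7 onset = 15/2b = 2694.611ms

1. 0.0ms @ 0 + 808.383ms (9/4)
2. 808.383ms @ 9/4 + 269.461ms (3/4)
3. 1077.844ms @ 3 + 359.281ms (1)
4. 1437.126ms @ 4 + 359.281ms (1)
5. 1796.407ms @ 5 + 359.281ms (1)
6. 2155.689ms @ 6 + 538.922ms (3/2)
7. 2694.611ms @ 15/2 + 269.461ms (3/4)
8. 2964.072ms @ 33/4 + 269.461ms (3/4)
9. 3233.533ms @ 9 + 538.922ms (3/2)
10. 3772.455ms @ 21/2 + 538.922ms (3/2)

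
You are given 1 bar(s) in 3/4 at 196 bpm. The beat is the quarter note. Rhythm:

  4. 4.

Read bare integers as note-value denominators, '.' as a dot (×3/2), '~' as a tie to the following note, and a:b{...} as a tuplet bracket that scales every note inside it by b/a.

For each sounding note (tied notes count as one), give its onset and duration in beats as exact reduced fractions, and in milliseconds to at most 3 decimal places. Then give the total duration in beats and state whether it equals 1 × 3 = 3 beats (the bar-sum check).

1) 0.0ms=0b +459.184ms=3/2b
2) 459.184ms=3/2b +459.184ms=3/2b
Σ=3b of 3 (196bpm 3/4) — PASS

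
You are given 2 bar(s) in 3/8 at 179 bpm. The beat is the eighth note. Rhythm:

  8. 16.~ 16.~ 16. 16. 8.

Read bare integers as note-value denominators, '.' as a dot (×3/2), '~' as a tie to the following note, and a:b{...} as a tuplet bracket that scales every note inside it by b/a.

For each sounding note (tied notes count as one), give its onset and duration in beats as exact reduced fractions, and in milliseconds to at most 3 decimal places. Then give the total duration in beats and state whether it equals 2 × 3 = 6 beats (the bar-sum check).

1) 0.0ms=0b +502.793ms=3/2b
2) 502.793ms=3/2b +754.19ms=9/4b
3) 1256.983ms=15/4b +251.397ms=3/4b
4) 1508.38ms=9/2b +502.793ms=3/2b
Σ=6b of 6 (179bpm 3/8) — PASS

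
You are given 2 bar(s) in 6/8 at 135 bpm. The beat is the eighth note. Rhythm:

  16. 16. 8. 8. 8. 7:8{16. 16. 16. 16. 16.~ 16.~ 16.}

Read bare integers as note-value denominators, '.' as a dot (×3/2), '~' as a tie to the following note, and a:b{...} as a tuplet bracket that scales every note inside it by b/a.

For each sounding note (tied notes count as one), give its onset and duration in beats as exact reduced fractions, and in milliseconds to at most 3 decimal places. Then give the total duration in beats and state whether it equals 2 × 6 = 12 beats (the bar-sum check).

1) 0.0ms=0b +333.333ms=3/4b
2) 333.333ms=3/4b +333.333ms=3/4b
3) 666.667ms=3/2b +666.667ms=3/2b
4) 1333.333ms=3b +666.667ms=3/2b
5) 2000.0ms=9/2b +666.667ms=3/2b
6) 2666.667ms=6b +380.952ms=6/7b
7) 3047.619ms=48/7b +380.952ms=6/7b
8) 3428.571ms=54/7b +380.952ms=6/7b
9) 3809.524ms=60/7b +380.952ms=6/7b
10) 4190.476ms=66/7b +1142.857ms=18/7b
Σ=12b of 12 (135bpm 6/8) — PASS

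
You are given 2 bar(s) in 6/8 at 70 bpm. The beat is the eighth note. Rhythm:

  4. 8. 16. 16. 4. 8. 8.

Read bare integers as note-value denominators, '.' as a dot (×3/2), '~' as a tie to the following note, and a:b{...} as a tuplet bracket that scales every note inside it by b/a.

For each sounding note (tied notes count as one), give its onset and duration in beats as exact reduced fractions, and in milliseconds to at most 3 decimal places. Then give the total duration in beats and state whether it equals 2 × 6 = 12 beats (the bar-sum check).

1) 0.0ms=0b +2571.429ms=3b
2) 2571.429ms=3b +1285.714ms=3/2b
3) 3857.143ms=9/2b +642.857ms=3/4b
4) 4500.0ms=21/4b +642.857ms=3/4b
5) 5142.857ms=6b +2571.429ms=3b
6) 7714.286ms=9b +1285.714ms=3/2b
7) 9000.0ms=21/2b +1285.714ms=3/2b
Σ=12b of 12 (70bpm 6/8) — PASS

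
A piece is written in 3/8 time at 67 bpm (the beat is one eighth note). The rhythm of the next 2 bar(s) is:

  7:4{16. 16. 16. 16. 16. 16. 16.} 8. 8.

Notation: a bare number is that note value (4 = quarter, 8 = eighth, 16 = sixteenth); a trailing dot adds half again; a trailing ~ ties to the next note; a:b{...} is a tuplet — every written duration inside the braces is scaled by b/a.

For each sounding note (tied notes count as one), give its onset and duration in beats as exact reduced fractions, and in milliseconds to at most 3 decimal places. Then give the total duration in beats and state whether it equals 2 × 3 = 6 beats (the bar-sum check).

1) 0.0ms=0b +383.795ms=3/7b
2) 383.795ms=3/7b +383.795ms=3/7b
3) 767.591ms=6/7b +383.795ms=3/7b
4) 1151.386ms=9/7b +383.795ms=3/7b
5) 1535.181ms=12/7b +383.795ms=3/7b
6) 1918.977ms=15/7b +383.795ms=3/7b
7) 2302.772ms=18/7b +383.795ms=3/7b
8) 2686.567ms=3b +1343.284ms=3/2b
9) 4029.851ms=9/2b +1343.284ms=3/2b
Σ=6b of 6 (67bpm 3/8) — PASS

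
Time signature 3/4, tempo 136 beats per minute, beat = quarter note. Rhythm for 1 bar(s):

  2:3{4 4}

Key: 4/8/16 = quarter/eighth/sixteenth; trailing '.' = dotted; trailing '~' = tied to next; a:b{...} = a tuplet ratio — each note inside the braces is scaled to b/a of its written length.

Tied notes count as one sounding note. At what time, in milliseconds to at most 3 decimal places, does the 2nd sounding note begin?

1. 0.0ms @ 0 + 661.765ms (3/2)
2. 661.765ms @ 3/2 + 661.765ms (3/2)

note 2 onset = 3/2b = 661.765ms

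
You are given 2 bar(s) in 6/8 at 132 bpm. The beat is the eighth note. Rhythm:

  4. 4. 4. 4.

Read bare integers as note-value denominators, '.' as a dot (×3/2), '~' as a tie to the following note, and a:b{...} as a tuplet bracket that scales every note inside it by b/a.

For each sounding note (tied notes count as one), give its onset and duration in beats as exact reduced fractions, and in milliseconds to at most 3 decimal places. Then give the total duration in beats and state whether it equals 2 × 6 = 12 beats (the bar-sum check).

1) 0.0ms=0b +1363.636ms=3b
2) 1363.636ms=3b +1363.636ms=3b
3) 2727.273ms=6b +1363.636ms=3b
4) 4090.909ms=9b +1363.636ms=3b
Σ=12b of 12 (132bpm 6/8) — PASS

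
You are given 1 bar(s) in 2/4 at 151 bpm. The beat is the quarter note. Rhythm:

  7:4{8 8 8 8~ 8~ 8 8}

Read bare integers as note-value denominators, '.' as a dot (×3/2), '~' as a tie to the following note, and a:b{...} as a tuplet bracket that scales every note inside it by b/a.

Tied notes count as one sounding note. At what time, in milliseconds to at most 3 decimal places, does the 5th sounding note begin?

note 5 onset = 12/7b = 681.173ms

1. 0.0ms @ 0 + 113.529ms (2/7)
2. 113.529ms @ 2/7 + 113.529ms (2/7)
3. 227.058ms @ 4/7 + 113.529ms (2/7)
4. 340.587ms @ 6/7 + 340.587ms (6/7)
5. 681.173ms @ 12/7 + 113.529ms (2/7)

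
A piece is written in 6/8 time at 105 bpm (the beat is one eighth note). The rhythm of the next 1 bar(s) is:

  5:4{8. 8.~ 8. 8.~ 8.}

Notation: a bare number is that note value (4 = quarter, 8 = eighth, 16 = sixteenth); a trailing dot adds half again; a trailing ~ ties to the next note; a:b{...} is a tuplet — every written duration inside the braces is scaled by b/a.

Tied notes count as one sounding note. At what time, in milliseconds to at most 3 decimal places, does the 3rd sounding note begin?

1. 0.0ms @ 0 + 685.714ms (6/5)
2. 685.714ms @ 6/5 + 1371.429ms (12/5)
3. 2057.143ms @ 18/5 + 1371.429ms (12/5)

note 3 onset = 18/5b = 2057.143ms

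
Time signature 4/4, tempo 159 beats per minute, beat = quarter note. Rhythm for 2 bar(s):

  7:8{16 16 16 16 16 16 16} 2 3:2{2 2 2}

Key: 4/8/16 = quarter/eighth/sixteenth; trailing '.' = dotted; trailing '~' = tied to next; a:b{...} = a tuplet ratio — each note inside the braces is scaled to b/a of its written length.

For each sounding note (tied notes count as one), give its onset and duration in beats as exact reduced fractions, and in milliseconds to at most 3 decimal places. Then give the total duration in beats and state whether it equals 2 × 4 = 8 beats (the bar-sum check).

1) 0.0ms=0b +107.817ms=2/7b
2) 107.817ms=2/7b +107.817ms=2/7b
3) 215.633ms=4/7b +107.817ms=2/7b
4) 323.45ms=6/7b +107.817ms=2/7b
5) 431.267ms=8/7b +107.817ms=2/7b
6) 539.084ms=10/7b +107.817ms=2/7b
7) 646.9ms=12/7b +107.817ms=2/7b
8) 754.717ms=2b +754.717ms=2b
9) 1509.434ms=4b +503.145ms=4/3b
10) 2012.579ms=16/3b +503.145ms=4/3b
11) 2515.723ms=20/3b +503.145ms=4/3b
Σ=8b of 8 (159bpm 4/4) — PASS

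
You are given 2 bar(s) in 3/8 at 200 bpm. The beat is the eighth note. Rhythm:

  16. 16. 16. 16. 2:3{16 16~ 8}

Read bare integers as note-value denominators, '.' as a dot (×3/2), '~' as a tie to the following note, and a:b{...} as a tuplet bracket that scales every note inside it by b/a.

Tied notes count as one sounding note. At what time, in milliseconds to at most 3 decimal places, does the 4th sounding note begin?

note 4 onset = 9/4b = 675.0ms

1. 0.0ms @ 0 + 225.0ms (3/4)
2. 225.0ms @ 3/4 + 225.0ms (3/4)
3. 450.0ms @ 3/2 + 225.0ms (3/4)
4. 675.0ms @ 9/4 + 225.0ms (3/4)
5. 900.0ms @ 3 + 225.0ms (3/4)
6. 1125.0ms @ 15/4 + 675.0ms (9/4)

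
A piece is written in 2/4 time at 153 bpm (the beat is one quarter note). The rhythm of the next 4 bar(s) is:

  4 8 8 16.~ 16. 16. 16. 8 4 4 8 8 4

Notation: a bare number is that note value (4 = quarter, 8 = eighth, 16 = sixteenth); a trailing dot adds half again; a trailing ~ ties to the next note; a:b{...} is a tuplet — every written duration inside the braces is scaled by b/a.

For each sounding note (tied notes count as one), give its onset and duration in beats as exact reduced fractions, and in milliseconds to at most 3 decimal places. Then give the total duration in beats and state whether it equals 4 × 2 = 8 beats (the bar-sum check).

1) 0.0ms=0b +392.157ms=1b
2) 392.157ms=1b +196.078ms=1/2b
3) 588.235ms=3/2b +196.078ms=1/2b
4) 784.314ms=2b +294.118ms=3/4b
5) 1078.431ms=11/4b +147.059ms=3/8b
6) 1225.49ms=25/8b +147.059ms=3/8b
7) 1372.549ms=7/2b +196.078ms=1/2b
8) 1568.627ms=4b +392.157ms=1b
9) 1960.784ms=5b +392.157ms=1b
10) 2352.941ms=6b +196.078ms=1/2b
11) 2549.02ms=13/2b +196.078ms=1/2b
12) 2745.098ms=7b +392.157ms=1b
Σ=8b of 8 (153bpm 2/4) — PASS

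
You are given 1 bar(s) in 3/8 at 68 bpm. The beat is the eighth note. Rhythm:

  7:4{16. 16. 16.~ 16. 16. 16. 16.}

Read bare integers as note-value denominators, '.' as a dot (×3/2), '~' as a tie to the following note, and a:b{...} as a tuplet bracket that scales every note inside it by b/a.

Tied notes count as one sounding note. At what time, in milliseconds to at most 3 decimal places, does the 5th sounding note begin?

note 5 onset = 15/7b = 1890.756ms

1. 0.0ms @ 0 + 378.151ms (3/7)
2. 378.151ms @ 3/7 + 378.151ms (3/7)
3. 756.303ms @ 6/7 + 756.303ms (6/7)
4. 1512.605ms @ 12/7 + 378.151ms (3/7)
5. 1890.756ms @ 15/7 + 378.151ms (3/7)
6. 2268.908ms @ 18/7 + 378.151ms (3/7)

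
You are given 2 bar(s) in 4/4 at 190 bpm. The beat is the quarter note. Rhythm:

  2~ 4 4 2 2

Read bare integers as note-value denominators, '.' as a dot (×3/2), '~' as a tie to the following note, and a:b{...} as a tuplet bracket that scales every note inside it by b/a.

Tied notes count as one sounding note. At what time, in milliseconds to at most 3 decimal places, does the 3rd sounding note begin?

1. 0.0ms @ 0 + 947.368ms (3)
2. 947.368ms @ 3 + 315.789ms (1)
3. 1263.158ms @ 4 + 631.579ms (2)
4. 1894.737ms @ 6 + 631.579ms (2)

note 3 onset = 4b = 1263.158ms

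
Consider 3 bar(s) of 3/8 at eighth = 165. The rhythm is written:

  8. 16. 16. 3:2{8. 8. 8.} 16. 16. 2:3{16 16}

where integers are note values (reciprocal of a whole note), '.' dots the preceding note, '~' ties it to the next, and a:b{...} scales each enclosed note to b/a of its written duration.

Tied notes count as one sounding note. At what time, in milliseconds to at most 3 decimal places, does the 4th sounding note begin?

note 4 onset = 3b = 1090.909ms

1. 0.0ms @ 0 + 545.455ms (3/2)
2. 545.455ms @ 3/2 + 272.727ms (3/4)
3. 818.182ms @ 9/4 + 272.727ms (3/4)
4. 1090.909ms @ 3 + 363.636ms (1)
5. 1454.545ms @ 4 + 363.636ms (1)
6. 1818.182ms @ 5 + 363.636ms (1)
7. 2181.818ms @ 6 + 272.727ms (3/4)
8. 2454.545ms @ 27/4 + 272.727ms (3/4)
9. 2727.273ms @ 15/2 + 272.727ms (3/4)
10. 3000.0ms @ 33/4 + 272.727ms (3/4)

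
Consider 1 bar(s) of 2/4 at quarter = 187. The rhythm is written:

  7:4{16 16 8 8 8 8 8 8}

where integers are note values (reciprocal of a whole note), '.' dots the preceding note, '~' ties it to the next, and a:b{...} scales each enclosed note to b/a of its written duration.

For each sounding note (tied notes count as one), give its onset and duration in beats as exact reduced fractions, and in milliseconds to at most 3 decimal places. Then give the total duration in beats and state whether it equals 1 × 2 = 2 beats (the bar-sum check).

1) 0.0ms=0b +45.837ms=1/7b
2) 45.837ms=1/7b +45.837ms=1/7b
3) 91.673ms=2/7b +91.673ms=2/7b
4) 183.346ms=4/7b +91.673ms=2/7b
5) 275.019ms=6/7b +91.673ms=2/7b
6) 366.692ms=8/7b +91.673ms=2/7b
7) 458.365ms=10/7b +91.673ms=2/7b
8) 550.038ms=12/7b +91.673ms=2/7b
Σ=2b of 2 (187bpm 2/4) — PASS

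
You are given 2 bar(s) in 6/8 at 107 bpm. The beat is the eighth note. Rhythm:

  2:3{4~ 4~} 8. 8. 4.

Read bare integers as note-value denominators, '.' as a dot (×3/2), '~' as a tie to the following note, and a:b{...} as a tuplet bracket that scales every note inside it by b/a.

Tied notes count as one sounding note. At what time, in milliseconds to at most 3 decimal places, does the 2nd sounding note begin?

note 2 onset = 15/2b = 4205.607ms

1. 0.0ms @ 0 + 4205.607ms (15/2)
2. 4205.607ms @ 15/2 + 841.121ms (3/2)
3. 5046.729ms @ 9 + 1682.243ms (3)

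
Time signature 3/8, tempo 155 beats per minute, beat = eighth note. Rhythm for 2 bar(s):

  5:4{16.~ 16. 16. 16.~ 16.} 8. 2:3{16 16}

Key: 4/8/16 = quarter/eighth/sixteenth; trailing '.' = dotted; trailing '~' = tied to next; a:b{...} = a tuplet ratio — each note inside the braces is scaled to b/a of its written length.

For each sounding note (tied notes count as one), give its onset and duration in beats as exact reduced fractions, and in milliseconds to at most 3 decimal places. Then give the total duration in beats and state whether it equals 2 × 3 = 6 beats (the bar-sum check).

1) 0.0ms=0b +464.516ms=6/5b
2) 464.516ms=6/5b +232.258ms=3/5b
3) 696.774ms=9/5b +464.516ms=6/5b
4) 1161.29ms=3b +580.645ms=3/2b
5) 1741.935ms=9/2b +290.323ms=3/4b
6) 2032.258ms=21/4b +290.323ms=3/4b
Σ=6b of 6 (155bpm 3/8) — PASS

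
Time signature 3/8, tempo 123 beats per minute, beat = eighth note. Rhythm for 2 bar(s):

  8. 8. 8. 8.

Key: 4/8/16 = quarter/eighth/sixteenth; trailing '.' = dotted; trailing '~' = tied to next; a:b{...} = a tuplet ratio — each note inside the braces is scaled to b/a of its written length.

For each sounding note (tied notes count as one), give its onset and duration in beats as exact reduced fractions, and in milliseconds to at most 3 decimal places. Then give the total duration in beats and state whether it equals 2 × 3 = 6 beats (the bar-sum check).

1) 0.0ms=0b +731.707ms=3/2b
2) 731.707ms=3/2b +731.707ms=3/2b
3) 1463.415ms=3b +731.707ms=3/2b
4) 2195.122ms=9/2b +731.707ms=3/2b
Σ=6b of 6 (123bpm 3/8) — PASS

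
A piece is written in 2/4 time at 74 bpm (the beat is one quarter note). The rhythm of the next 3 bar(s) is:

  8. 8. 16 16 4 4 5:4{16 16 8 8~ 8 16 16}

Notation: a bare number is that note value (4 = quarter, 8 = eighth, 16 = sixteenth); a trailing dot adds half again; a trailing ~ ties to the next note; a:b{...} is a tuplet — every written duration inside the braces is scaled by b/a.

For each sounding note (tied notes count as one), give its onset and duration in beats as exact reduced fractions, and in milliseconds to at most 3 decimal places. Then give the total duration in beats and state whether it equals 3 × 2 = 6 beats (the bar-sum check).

1) 0.0ms=0b +608.108ms=3/4b
2) 608.108ms=3/4b +608.108ms=3/4b
3) 1216.216ms=3/2b +202.703ms=1/4b
4) 1418.919ms=7/4b +202.703ms=1/4b
5) 1621.622ms=2b +810.811ms=1b
6) 2432.432ms=3b +810.811ms=1b
7) 3243.243ms=4b +162.162ms=1/5b
8) 3405.405ms=21/5b +162.162ms=1/5b
9) 3567.568ms=22/5b +324.324ms=2/5b
10) 3891.892ms=24/5b +648.649ms=4/5b
11) 4540.541ms=28/5b +162.162ms=1/5b
12) 4702.703ms=29/5b +162.162ms=1/5b
Σ=6b of 6 (74bpm 2/4) — PASS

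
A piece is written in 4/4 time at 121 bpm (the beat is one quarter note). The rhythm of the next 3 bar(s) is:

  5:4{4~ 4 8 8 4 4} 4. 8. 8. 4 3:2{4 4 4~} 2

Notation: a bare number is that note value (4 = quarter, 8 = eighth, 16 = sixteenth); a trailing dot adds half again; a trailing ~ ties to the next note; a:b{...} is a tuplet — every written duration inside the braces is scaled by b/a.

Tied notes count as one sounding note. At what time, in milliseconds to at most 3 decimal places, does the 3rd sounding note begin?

1. 0.0ms @ 0 + 793.388ms (8/5)
2. 793.388ms @ 8/5 + 198.347ms (2/5)
3. 991.736ms @ 2 + 198.347ms (2/5)
4. 1190.083ms @ 12/5 + 396.694ms (4/5)
5. 1586.777ms @ 16/5 + 396.694ms (4/5)
6. 1983.471ms @ 4 + 743.802ms (3/2)
7. 2727.273ms @ 11/2 + 371.901ms (3/4)
8. 3099.174ms @ 25/4 + 371.901ms (3/4)
9. 3471.074ms @ 7 + 495.868ms (1)
10. 3966.942ms @ 8 + 330.579ms (2/3)
11. 4297.521ms @ 26/3 + 330.579ms (2/3)
12. 4628.099ms @ 28/3 + 1322.314ms (8/3)

note 3 onset = 2b = 991.736ms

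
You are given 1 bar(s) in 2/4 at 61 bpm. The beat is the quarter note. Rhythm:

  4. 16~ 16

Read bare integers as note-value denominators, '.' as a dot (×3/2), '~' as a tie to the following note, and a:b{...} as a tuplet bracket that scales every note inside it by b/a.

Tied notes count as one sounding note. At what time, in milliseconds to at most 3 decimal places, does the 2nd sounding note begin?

1. 0.0ms @ 0 + 1475.41ms (3/2)
2. 1475.41ms @ 3/2 + 491.803ms (1/2)

note 2 onset = 3/2b = 1475.41ms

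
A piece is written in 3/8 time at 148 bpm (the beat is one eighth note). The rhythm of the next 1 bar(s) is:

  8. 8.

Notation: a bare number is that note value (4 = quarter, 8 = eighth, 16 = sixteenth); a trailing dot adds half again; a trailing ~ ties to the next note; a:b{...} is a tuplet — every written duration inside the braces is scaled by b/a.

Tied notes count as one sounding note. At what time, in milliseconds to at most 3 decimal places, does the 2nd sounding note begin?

note 2 onset = 3/2b = 608.108ms

1. 0.0ms @ 0 + 608.108ms (3/2)
2. 608.108ms @ 3/2 + 608.108ms (3/2)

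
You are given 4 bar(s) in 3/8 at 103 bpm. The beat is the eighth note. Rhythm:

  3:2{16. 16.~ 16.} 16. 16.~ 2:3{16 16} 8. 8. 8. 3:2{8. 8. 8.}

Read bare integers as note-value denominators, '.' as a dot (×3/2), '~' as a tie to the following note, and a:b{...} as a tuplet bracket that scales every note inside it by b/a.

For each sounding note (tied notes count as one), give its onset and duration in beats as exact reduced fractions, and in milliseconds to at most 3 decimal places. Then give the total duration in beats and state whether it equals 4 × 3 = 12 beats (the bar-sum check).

1) 0.0ms=0b +291.262ms=1/2b
2) 291.262ms=1/2b +582.524ms=1b
3) 873.786ms=3/2b +436.893ms=3/4b
4) 1310.68ms=9/4b +873.786ms=3/2b
5) 2184.466ms=15/4b +436.893ms=3/4b
6) 2621.359ms=9/2b +873.786ms=3/2b
7) 3495.146ms=6b +873.786ms=3/2b
8) 4368.932ms=15/2b +873.786ms=3/2b
9) 5242.718ms=9b +582.524ms=1b
10) 5825.243ms=10b +582.524ms=1b
11) 6407.767ms=11b +582.524ms=1b
Σ=12b of 12 (103bpm 3/8) — PASS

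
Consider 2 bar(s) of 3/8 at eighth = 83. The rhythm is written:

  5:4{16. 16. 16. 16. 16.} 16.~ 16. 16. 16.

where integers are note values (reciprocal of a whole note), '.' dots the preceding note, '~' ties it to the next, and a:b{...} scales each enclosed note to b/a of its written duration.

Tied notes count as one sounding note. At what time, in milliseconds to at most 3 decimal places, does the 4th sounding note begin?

note 4 onset = 9/5b = 1301.205ms

1. 0.0ms @ 0 + 433.735ms (3/5)
2. 433.735ms @ 3/5 + 433.735ms (3/5)
3. 867.47ms @ 6/5 + 433.735ms (3/5)
4. 1301.205ms @ 9/5 + 433.735ms (3/5)
5. 1734.94ms @ 12/5 + 433.735ms (3/5)
6. 2168.675ms @ 3 + 1084.337ms (3/2)
7. 3253.012ms @ 9/2 + 542.169ms (3/4)
8. 3795.181ms @ 21/4 + 542.169ms (3/4)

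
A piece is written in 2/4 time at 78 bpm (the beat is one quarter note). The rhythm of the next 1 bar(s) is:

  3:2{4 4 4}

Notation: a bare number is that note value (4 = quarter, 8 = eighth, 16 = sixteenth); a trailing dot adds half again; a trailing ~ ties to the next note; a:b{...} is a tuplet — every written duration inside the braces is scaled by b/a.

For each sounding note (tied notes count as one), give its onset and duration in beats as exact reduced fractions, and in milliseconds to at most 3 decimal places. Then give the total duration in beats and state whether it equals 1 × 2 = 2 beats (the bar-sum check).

1) 0.0ms=0b +512.821ms=2/3b
2) 512.821ms=2/3b +512.821ms=2/3b
3) 1025.641ms=4/3b +512.821ms=2/3b
Σ=2b of 2 (78bpm 2/4) — PASS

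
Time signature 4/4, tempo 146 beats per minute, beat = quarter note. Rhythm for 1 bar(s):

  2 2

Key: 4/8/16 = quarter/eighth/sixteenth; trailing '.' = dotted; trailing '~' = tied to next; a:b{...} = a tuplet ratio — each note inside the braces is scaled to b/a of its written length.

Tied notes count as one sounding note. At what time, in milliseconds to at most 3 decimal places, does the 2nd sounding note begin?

1. 0.0ms @ 0 + 821.918ms (2)
2. 821.918ms @ 2 + 821.918ms (2)

note 2 onset = 2b = 821.918ms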